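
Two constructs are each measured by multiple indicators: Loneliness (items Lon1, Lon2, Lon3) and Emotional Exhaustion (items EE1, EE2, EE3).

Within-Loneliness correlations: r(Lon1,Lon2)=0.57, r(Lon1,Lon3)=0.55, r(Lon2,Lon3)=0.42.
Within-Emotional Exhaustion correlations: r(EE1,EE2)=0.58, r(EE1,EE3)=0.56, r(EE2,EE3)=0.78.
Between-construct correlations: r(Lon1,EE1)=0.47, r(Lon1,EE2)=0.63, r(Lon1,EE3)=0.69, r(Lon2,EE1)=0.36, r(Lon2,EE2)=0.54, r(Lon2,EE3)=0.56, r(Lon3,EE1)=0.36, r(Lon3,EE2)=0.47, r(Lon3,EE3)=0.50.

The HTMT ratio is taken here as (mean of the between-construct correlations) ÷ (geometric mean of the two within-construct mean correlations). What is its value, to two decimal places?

0.89

Between-construct mean = 4.58/9 = 0.5089.
Mean within-Lon = 1.54/3 = 0.5133; mean within-EE = 1.92/3 = 0.6400.
Geometric mean = √(0.5133 × 0.6400) = 0.5732.
HTMT = 0.5089 / 0.5732 = 0.89.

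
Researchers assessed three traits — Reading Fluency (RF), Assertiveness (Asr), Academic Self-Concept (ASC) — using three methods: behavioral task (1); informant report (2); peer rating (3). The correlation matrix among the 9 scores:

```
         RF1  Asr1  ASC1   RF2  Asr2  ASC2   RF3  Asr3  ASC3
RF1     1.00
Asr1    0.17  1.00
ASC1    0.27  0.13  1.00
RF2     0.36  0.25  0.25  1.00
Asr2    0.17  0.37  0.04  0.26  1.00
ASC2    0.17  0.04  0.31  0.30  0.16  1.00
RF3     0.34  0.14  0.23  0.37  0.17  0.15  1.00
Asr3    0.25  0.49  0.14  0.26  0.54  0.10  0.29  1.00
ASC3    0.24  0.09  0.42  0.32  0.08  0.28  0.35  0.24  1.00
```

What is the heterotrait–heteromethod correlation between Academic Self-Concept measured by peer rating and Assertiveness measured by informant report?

Different traits and methods: r(ASC3, Asr2) = 0.08.

0.08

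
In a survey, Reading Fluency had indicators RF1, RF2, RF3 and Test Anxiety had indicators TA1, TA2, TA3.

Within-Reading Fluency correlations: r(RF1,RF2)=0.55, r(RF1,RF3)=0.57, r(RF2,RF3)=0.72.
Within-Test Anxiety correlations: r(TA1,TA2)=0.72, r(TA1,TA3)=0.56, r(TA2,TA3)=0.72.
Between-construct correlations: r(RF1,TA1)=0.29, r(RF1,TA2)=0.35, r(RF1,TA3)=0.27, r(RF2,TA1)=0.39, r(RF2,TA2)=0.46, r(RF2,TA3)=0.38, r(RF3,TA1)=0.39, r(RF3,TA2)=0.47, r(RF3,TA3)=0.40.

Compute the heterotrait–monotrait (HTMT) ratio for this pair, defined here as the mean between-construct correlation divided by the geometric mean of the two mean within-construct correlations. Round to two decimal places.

0.59

Mean between = 3.40/9 = 0.3778.
Mean within-RF = 1.84/3 = 0.6133; mean within-TA = 2.00/3 = 0.6667.
Geometric mean = √(0.6133 × 0.6667) = 0.6394.
HTMT = 0.3778 / 0.6394 = 0.59.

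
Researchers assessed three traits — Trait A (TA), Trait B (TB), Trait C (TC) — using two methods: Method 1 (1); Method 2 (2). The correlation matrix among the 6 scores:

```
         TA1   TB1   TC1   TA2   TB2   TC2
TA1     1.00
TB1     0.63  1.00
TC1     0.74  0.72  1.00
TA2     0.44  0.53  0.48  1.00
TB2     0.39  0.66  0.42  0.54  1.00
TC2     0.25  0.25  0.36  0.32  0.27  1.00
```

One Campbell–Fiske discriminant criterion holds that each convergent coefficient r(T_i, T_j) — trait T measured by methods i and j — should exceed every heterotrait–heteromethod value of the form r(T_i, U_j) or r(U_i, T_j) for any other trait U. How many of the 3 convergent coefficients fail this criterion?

2

Convergent coefficients and their comparison sets:
TA (methods 1·2): 0.44 vs {0.39, 0.53, 0.25, 0.48} → fail.
TB (methods 1·2): 0.66 vs {0.53, 0.39, 0.25, 0.42} → pass.
TC (methods 1·2): 0.36 vs {0.48, 0.25, 0.42, 0.25} → fail.
2 of 3 fail.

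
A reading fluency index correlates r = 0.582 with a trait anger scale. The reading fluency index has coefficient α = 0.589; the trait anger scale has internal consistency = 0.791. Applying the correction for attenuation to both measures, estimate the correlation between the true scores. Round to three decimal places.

0.853

r_true = r_obs / √(r_xx · r_yy) = 0.582 / √(0.589 × 0.791) = 0.582 / √0.465899 = 0.582 / 0.6826 ≈ 0.853.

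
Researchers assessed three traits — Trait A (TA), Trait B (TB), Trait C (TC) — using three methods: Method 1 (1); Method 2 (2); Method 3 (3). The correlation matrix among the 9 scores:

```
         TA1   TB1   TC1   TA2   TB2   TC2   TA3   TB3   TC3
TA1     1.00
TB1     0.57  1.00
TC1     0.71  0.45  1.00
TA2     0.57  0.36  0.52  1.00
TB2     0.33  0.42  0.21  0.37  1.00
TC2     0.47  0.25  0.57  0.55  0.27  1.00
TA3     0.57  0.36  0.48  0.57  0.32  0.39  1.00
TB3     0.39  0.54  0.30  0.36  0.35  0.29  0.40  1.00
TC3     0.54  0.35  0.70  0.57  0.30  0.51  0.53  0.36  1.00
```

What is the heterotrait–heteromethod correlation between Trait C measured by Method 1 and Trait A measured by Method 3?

Different traits and methods: r(TC1, TA3) = 0.48.

0.48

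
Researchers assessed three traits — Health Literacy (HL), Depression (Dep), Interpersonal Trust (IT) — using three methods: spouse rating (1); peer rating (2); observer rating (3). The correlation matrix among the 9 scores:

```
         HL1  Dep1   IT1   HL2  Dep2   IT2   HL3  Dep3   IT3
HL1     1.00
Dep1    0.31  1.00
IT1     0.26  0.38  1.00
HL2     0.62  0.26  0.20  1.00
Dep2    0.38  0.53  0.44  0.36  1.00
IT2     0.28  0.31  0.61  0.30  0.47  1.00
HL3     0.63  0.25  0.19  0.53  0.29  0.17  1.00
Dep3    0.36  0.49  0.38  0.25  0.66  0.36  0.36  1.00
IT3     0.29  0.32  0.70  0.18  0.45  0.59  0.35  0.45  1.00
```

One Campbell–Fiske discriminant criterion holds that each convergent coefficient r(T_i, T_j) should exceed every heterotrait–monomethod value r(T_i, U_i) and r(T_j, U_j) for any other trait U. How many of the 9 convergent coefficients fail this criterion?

0

Convergent coefficients and their comparison sets:
HL (methods 1·2): 0.62 vs {0.31, 0.36, 0.26, 0.30} → pass.
HL (methods 1·3): 0.63 vs {0.31, 0.36, 0.26, 0.35} → pass.
HL (methods 2·3): 0.53 vs {0.36, 0.36, 0.30, 0.35} → pass.
Dep (methods 1·2): 0.53 vs {0.31, 0.36, 0.38, 0.47} → pass.
Dep (methods 1·3): 0.49 vs {0.31, 0.36, 0.38, 0.45} → pass.
Dep (methods 2·3): 0.66 vs {0.36, 0.36, 0.47, 0.45} → pass.
IT (methods 1·2): 0.61 vs {0.26, 0.30, 0.38, 0.47} → pass.
IT (methods 1·3): 0.70 vs {0.26, 0.35, 0.38, 0.45} → pass.
IT (methods 2·3): 0.59 vs {0.30, 0.35, 0.47, 0.45} → pass.
0 of 9 fail.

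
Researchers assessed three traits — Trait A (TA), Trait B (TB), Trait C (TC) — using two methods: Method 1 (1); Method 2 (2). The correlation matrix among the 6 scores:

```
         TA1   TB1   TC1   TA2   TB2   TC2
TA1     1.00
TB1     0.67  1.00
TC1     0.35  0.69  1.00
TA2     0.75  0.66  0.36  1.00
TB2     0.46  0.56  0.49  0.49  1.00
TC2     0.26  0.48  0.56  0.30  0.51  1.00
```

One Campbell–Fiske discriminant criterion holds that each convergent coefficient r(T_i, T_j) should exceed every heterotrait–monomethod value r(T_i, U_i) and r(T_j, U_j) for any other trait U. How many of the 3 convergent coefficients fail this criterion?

Checking each validity diagonal entry against its comparison values:
TA (methods 1·2): 0.75 vs {0.67, 0.49, 0.35, 0.30} → pass.
TB (methods 1·2): 0.56 vs {0.67, 0.49, 0.69, 0.51} → fail.
TC (methods 1·2): 0.56 vs {0.35, 0.30, 0.69, 0.51} → fail.
2 of 3 fail.

2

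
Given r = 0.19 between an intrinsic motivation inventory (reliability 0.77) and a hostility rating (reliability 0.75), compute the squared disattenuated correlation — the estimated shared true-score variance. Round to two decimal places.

0.06

Disattenuated r = 0.19 / √(0.77 × 0.75) = 0.19 / 0.7599 = 0.2500.
Shared true-score variance = 0.2500² = 0.0625 ≈ 0.06.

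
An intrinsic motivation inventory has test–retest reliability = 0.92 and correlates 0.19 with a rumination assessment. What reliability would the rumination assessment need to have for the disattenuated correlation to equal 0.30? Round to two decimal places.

r_true = r_obs / √(r_xx · r_yy) ⇒ 0.30 = 0.19 / √(0.92 · r_yy).
√(0.92 · r_yy) = 0.19 / 0.30 = 0.6333; 0.92 · r_yy = 0.4011; r_yy = 0.4011 / 0.92 ≈ 0.44.

0.44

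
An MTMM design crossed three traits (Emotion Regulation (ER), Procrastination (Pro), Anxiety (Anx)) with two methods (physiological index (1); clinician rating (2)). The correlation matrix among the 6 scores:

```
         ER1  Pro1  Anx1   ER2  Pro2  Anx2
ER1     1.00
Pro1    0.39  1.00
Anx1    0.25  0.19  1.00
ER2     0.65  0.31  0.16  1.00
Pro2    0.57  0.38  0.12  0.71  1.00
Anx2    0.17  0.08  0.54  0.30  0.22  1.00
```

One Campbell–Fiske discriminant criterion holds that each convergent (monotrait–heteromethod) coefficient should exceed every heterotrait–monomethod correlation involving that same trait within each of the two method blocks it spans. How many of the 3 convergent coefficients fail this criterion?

2

Checking each validity diagonal entry against its comparison values:
ER (methods 1·2): 0.65 vs {0.39, 0.71, 0.25, 0.30} → fail.
Pro (methods 1·2): 0.38 vs {0.39, 0.71, 0.19, 0.22} → fail.
Anx (methods 1·2): 0.54 vs {0.25, 0.30, 0.19, 0.22} → pass.
2 of 3 fail.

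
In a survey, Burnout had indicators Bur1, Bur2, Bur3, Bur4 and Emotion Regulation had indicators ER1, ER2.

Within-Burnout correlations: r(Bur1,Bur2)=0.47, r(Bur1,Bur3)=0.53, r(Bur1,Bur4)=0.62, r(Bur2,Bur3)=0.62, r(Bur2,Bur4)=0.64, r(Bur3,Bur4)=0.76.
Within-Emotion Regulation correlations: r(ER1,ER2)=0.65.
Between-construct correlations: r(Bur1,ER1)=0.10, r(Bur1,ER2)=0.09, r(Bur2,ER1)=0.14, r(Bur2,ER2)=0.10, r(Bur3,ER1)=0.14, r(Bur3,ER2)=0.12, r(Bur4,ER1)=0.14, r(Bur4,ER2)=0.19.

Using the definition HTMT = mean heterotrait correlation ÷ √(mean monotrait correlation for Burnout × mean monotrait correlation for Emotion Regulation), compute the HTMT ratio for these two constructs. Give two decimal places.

Between-construct mean = 1.02/8 = 0.1275.
Mean within-Bur = 3.64/6 = 0.6067; mean within-ER = 0.65/1 = 0.6500.
Geometric mean = √(0.6067 × 0.6500) = 0.6280.
HTMT = 0.1275 / 0.6280 = 0.20.

0.20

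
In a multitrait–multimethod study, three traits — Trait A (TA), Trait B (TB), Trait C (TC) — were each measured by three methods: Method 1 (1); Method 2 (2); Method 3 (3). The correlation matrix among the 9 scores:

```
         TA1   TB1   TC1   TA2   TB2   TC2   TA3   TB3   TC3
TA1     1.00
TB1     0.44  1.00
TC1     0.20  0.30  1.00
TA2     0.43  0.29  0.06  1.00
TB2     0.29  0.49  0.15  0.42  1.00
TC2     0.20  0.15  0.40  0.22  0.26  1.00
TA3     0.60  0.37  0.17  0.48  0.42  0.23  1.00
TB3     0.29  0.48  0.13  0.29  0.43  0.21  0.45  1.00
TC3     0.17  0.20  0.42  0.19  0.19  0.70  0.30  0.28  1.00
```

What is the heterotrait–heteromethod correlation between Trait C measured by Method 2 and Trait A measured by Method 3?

Different traits and methods: r(TC2, TA3) = 0.23.

0.23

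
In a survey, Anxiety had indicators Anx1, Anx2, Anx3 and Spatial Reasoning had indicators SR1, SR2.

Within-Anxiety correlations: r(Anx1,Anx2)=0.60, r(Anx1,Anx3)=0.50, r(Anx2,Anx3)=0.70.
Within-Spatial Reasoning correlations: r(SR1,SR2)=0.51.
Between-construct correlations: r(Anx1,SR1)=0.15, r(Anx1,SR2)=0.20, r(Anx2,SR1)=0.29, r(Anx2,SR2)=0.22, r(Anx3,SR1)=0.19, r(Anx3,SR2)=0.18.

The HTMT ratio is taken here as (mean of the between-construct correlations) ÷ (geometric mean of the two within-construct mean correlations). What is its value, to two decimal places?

0.37

Mean heterotrait r = 1.23/6 = 0.2050.
Mean within-Anx = 1.80/3 = 0.6000; mean within-SR = 0.51/1 = 0.5100.
Geometric mean = √(0.6000 × 0.5100) = 0.5532.
HTMT = 0.2050 / 0.5532 = 0.37.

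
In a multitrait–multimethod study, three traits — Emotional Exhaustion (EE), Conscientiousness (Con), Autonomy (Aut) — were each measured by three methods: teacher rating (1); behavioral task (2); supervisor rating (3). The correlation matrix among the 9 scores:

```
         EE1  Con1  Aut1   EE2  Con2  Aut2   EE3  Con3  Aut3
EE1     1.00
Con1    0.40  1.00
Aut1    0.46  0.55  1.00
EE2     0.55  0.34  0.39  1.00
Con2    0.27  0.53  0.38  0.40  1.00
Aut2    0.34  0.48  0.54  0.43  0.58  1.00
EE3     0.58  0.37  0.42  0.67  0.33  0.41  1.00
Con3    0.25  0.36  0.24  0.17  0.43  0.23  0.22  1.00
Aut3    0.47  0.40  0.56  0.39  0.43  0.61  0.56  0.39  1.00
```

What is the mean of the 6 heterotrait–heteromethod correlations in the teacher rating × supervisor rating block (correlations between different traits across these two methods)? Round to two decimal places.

0.36

HTHM values (method 1 × method 3): 0.25, 0.47, 0.37, 0.40, 0.42, 0.24; mean = 2.15/6 = 0.36.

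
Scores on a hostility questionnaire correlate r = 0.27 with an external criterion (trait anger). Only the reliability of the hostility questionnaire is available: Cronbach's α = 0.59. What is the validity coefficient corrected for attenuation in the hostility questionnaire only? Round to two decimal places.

Single correction: r_c = r_obs / √r_xx = 0.27 / √0.59 = 0.27 / 0.7681 ≈ 0.35.

0.35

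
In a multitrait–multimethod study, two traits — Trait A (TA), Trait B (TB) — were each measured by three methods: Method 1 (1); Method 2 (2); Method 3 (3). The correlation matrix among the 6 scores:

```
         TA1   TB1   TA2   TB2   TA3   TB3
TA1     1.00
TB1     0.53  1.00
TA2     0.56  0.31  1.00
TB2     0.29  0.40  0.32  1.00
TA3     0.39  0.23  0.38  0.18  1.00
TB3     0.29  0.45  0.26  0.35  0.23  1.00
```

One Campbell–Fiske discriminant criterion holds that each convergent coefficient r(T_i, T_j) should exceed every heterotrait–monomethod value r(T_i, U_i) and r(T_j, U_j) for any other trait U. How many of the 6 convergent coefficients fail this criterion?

Convergent coefficients and their comparison sets:
TA (methods 1·2): 0.56 vs {0.53, 0.32} → pass.
TA (methods 1·3): 0.39 vs {0.53, 0.23} → fail.
TA (methods 2·3): 0.38 vs {0.32, 0.23} → pass.
TB (methods 1·2): 0.40 vs {0.53, 0.32} → fail.
TB (methods 1·3): 0.45 vs {0.53, 0.23} → fail.
TB (methods 2·3): 0.35 vs {0.32, 0.23} → pass.
3 of 6 fail.

3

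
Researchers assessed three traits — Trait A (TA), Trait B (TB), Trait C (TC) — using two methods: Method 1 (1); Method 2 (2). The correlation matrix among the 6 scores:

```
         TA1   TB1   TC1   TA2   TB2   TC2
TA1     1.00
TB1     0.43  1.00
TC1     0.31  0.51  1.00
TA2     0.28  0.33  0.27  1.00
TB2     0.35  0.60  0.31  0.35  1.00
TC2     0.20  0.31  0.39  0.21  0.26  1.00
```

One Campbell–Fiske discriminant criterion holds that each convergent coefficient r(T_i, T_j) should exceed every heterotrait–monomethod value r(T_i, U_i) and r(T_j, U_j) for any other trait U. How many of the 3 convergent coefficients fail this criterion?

2

Each convergent coefficient versus the relevant comparison correlations:
TA (methods 1·2): 0.28 vs {0.43, 0.35, 0.31, 0.21} → fail.
TB (methods 1·2): 0.60 vs {0.43, 0.35, 0.51, 0.26} → pass.
TC (methods 1·2): 0.39 vs {0.31, 0.21, 0.51, 0.26} → fail.
2 of 3 fail.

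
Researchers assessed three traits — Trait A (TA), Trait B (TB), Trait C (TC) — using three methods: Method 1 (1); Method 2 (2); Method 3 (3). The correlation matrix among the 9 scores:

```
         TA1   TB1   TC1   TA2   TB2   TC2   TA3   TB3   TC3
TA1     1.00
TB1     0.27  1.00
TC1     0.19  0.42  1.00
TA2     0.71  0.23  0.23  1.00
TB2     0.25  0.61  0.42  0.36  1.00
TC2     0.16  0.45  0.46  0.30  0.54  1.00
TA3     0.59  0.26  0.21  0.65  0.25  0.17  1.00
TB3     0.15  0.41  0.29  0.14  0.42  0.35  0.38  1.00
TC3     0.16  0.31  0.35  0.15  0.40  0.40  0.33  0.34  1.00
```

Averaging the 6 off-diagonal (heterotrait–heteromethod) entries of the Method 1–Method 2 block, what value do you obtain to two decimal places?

0.29

HTHM values (method 1 × method 2): 0.25, 0.16, 0.23, 0.45, 0.23, 0.42; mean = 1.74/6 = 0.29.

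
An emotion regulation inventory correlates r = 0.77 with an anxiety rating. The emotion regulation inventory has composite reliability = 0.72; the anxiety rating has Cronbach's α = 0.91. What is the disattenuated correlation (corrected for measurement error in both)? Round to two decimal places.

0.95

r_true = r_obs / √(r_xx · r_yy) = 0.77 / √(0.72 × 0.91) = 0.77 / √0.6552 = 0.77 / 0.8094 ≈ 0.95.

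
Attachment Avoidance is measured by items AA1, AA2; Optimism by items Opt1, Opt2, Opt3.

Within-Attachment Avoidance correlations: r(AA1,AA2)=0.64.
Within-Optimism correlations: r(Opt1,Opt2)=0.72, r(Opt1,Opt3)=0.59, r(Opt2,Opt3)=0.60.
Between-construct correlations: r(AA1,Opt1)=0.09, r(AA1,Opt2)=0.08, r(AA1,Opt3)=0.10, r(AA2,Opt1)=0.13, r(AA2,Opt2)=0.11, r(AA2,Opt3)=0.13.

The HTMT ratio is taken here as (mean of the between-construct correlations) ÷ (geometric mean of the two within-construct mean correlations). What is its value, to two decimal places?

Mean heterotrait r = 0.64/6 = 0.1067.
Mean within-AA = 0.64/1 = 0.6400; mean within-Opt = 1.91/3 = 0.6367.
Geometric mean = √(0.6400 × 0.6367) = 0.6383.
HTMT = 0.1067 / 0.6383 = 0.17.

0.17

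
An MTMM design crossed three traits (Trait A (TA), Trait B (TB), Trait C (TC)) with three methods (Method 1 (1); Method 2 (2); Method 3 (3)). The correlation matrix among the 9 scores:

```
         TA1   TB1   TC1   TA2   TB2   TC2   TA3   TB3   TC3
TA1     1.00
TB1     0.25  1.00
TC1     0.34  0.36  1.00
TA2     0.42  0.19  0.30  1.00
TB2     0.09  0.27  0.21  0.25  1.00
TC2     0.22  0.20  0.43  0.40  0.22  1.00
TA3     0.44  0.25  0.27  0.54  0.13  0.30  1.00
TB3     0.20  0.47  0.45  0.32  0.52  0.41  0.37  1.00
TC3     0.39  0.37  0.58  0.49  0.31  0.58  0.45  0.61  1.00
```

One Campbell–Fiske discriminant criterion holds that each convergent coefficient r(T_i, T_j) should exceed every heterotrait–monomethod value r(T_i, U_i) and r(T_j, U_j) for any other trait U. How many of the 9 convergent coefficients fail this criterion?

Checking each validity diagonal entry against its comparison values:
TA (methods 1·2): 0.42 vs {0.25, 0.25, 0.34, 0.40} → pass.
TA (methods 1·3): 0.44 vs {0.25, 0.37, 0.34, 0.45} → fail.
TA (methods 2·3): 0.54 vs {0.25, 0.37, 0.40, 0.45} → pass.
TB (methods 1·2): 0.27 vs {0.25, 0.25, 0.36, 0.22} → fail.
TB (methods 1·3): 0.47 vs {0.25, 0.37, 0.36, 0.61} → fail.
TB (methods 2·3): 0.52 vs {0.25, 0.37, 0.22, 0.61} → fail.
TC (methods 1·2): 0.43 vs {0.34, 0.40, 0.36, 0.22} → pass.
TC (methods 1·3): 0.58 vs {0.34, 0.45, 0.36, 0.61} → fail.
TC (methods 2·3): 0.58 vs {0.40, 0.45, 0.22, 0.61} → fail.
6 of 9 fail.

6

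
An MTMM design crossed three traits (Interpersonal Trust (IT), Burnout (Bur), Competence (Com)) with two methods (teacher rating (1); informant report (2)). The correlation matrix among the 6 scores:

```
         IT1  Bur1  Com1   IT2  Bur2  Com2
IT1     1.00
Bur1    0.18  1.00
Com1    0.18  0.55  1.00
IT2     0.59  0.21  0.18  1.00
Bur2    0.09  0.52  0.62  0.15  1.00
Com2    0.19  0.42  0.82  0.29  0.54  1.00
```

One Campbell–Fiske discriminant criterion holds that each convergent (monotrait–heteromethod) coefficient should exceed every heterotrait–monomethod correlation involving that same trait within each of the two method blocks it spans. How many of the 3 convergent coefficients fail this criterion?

Convergent coefficients and their comparison sets:
IT (methods 1·2): 0.59 vs {0.18, 0.15, 0.18, 0.29} → pass.
Bur (methods 1·2): 0.52 vs {0.18, 0.15, 0.55, 0.54} → fail.
Com (methods 1·2): 0.82 vs {0.18, 0.29, 0.55, 0.54} → pass.
1 of 3 fail.

1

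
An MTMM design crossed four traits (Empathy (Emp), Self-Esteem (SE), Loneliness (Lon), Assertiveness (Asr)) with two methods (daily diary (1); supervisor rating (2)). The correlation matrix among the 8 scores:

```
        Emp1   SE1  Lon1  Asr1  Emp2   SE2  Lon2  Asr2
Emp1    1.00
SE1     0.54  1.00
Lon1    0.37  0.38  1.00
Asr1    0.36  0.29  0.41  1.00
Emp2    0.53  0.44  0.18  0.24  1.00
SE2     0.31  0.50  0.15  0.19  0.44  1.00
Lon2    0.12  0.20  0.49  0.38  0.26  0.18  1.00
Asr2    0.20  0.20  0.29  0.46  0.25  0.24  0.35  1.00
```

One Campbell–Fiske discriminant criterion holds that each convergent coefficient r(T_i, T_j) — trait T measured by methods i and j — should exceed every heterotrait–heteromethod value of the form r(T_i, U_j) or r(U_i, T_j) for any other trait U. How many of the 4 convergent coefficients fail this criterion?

0

Checking each validity diagonal entry against its comparison values:
Emp (methods 1·2): 0.53 vs {0.31, 0.44, 0.12, 0.18, 0.20, 0.24} → pass.
SE (methods 1·2): 0.50 vs {0.44, 0.31, 0.20, 0.15, 0.20, 0.19} → pass.
Lon (methods 1·2): 0.49 vs {0.18, 0.12, 0.15, 0.20, 0.29, 0.38} → pass.
Asr (methods 1·2): 0.46 vs {0.24, 0.20, 0.19, 0.20, 0.38, 0.29} → pass.
0 of 4 fail.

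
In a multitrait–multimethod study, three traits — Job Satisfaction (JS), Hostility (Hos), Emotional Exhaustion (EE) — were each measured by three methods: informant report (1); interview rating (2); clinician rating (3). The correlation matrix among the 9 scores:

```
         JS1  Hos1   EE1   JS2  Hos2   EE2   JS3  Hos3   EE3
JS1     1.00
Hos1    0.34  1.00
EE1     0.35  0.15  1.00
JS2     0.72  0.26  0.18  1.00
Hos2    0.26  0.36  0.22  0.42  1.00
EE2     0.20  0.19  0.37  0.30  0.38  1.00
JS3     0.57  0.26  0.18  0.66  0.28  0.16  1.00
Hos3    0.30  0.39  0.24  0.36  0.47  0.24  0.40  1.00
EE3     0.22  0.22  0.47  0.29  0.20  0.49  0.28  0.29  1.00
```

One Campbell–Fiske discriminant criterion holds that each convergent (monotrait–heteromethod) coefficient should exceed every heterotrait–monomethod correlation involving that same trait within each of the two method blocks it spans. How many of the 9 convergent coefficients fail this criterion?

3

Convergent coefficients and their comparison sets:
JS (methods 1·2): 0.72 vs {0.34, 0.42, 0.35, 0.30} → pass.
JS (methods 1·3): 0.57 vs {0.34, 0.40, 0.35, 0.28} → pass.
JS (methods 2·3): 0.66 vs {0.42, 0.40, 0.30, 0.28} → pass.
Hos (methods 1·2): 0.36 vs {0.34, 0.42, 0.15, 0.38} → fail.
Hos (methods 1·3): 0.39 vs {0.34, 0.40, 0.15, 0.29} → fail.
Hos (methods 2·3): 0.47 vs {0.42, 0.40, 0.38, 0.29} → pass.
EE (methods 1·2): 0.37 vs {0.35, 0.30, 0.15, 0.38} → fail.
EE (methods 1·3): 0.47 vs {0.35, 0.28, 0.15, 0.29} → pass.
EE (methods 2·3): 0.49 vs {0.30, 0.28, 0.38, 0.29} → pass.
3 of 9 fail.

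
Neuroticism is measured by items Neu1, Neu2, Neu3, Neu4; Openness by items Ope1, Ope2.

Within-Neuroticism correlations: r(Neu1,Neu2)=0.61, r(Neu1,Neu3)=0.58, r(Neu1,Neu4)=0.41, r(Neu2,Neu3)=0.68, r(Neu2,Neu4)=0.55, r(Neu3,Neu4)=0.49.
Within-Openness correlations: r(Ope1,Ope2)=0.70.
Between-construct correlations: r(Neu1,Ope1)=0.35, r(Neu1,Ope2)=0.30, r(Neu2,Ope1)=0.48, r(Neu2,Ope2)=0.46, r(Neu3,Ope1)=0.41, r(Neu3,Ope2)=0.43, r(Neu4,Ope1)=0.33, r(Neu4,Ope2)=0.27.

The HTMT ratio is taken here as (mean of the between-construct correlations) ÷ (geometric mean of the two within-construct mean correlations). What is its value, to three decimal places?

0.609

Mean heterotrait r = 3.03/8 = 0.3788.
Mean within-Neu = 3.32/6 = 0.5533; mean within-Ope = 0.70/1 = 0.7000.
Geometric mean = √(0.5533 × 0.7000) = 0.6223.
HTMT = 0.3788 / 0.6223 = 0.609.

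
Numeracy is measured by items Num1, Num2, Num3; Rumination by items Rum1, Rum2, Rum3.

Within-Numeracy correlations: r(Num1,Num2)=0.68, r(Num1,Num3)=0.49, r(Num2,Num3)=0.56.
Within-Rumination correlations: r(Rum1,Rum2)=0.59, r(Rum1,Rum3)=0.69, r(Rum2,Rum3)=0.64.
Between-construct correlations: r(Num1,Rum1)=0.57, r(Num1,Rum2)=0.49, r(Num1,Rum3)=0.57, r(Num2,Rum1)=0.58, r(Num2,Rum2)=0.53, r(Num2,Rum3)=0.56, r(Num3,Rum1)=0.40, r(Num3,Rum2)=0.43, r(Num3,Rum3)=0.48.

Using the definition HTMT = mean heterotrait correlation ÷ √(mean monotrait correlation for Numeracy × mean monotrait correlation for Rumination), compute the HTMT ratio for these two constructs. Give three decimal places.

Between-construct mean = 4.61/9 = 0.5122.
Mean within-Num = 1.73/3 = 0.5767; mean within-Rum = 1.92/3 = 0.6400.
Geometric mean = √(0.5767 × 0.6400) = 0.6075.
HTMT = 0.5122 / 0.6075 = 0.843.

0.843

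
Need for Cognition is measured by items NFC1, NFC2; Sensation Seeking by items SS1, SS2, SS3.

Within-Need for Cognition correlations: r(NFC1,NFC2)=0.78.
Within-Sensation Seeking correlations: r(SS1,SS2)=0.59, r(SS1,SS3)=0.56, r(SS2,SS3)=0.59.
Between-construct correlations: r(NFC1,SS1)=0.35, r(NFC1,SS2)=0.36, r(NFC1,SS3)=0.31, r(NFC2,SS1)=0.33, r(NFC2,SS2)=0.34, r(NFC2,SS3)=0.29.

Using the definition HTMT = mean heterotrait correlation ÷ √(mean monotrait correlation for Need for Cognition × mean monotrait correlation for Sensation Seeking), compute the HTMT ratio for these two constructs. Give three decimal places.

Mean heterotrait r = 1.98/6 = 0.3300.
Mean within-NFC = 0.78/1 = 0.7800; mean within-SS = 1.74/3 = 0.5800.
Geometric mean = √(0.7800 × 0.5800) = 0.6726.
HTMT = 0.3300 / 0.6726 = 0.491.

0.491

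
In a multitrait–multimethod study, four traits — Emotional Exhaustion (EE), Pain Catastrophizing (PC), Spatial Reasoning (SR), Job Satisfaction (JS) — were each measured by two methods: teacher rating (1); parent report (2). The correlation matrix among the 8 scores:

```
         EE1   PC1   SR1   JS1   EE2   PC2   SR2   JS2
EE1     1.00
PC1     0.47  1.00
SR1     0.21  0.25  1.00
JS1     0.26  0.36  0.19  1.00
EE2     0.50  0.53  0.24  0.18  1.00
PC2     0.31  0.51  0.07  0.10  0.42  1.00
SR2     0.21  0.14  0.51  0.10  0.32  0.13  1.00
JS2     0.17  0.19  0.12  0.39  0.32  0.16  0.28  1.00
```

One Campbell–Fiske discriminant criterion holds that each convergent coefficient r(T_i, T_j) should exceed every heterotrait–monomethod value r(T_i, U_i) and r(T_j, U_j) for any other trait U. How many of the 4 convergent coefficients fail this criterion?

Each convergent coefficient versus the relevant comparison correlations:
EE (methods 1·2): 0.50 vs {0.47, 0.42, 0.21, 0.32, 0.26, 0.32} → pass.
PC (methods 1·2): 0.51 vs {0.47, 0.42, 0.25, 0.13, 0.36, 0.16} → pass.
SR (methods 1·2): 0.51 vs {0.21, 0.32, 0.25, 0.13, 0.19, 0.28} → pass.
JS (methods 1·2): 0.39 vs {0.26, 0.32, 0.36, 0.16, 0.19, 0.28} → pass.
0 of 4 fail.

0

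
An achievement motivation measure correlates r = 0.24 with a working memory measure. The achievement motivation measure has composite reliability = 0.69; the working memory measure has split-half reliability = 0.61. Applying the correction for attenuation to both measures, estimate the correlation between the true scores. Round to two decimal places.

r_true = r_obs / √(r_xx · r_yy) = 0.24 / √(0.69 × 0.61) = 0.24 / √0.4209 = 0.24 / 0.6488 ≈ 0.37.

0.37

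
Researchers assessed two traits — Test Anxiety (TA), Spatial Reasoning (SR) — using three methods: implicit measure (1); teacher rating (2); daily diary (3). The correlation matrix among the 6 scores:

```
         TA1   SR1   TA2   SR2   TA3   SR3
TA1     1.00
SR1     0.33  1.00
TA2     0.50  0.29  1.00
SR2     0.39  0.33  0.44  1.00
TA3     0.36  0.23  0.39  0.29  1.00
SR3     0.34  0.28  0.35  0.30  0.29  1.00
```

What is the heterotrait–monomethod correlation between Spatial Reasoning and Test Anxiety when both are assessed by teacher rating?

0.44

Different traits, same method: r(SR2, TA2) = 0.44.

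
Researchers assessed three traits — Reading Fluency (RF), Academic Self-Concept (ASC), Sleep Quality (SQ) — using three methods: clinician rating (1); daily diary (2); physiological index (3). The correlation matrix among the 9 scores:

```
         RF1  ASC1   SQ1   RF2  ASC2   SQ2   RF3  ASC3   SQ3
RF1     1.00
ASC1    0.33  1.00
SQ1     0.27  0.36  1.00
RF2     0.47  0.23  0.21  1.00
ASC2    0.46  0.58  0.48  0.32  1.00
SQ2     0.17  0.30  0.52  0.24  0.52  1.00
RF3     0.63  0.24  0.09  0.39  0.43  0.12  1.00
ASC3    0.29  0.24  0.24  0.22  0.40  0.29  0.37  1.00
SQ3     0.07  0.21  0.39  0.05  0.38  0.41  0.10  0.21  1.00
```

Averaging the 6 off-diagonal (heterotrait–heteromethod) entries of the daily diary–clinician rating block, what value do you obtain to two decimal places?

HTHM values (method 2 × method 1): 0.23, 0.21, 0.46, 0.48, 0.17, 0.30; mean = 1.85/6 = 0.31.

0.31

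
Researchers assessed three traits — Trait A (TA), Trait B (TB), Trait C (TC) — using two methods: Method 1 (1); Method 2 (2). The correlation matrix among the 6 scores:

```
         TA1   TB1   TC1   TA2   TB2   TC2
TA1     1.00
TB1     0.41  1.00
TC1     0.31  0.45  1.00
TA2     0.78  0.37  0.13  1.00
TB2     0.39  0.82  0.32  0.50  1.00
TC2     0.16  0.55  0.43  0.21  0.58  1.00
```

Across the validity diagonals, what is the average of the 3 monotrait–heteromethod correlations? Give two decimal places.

Convergent values: 0.78, 0.82, 0.43; mean = 2.03/3 = 0.68.

0.68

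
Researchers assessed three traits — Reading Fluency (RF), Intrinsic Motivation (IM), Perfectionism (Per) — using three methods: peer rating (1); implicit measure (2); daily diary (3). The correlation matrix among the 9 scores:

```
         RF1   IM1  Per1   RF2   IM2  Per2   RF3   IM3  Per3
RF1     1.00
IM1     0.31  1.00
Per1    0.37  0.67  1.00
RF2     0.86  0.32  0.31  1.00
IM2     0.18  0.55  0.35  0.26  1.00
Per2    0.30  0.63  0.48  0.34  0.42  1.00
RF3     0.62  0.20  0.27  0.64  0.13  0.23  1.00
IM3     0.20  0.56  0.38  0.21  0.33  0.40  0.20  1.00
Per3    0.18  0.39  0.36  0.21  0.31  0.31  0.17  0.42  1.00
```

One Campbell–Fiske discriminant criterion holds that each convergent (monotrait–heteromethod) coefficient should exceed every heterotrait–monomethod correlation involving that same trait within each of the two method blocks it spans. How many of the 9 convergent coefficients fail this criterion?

Each convergent coefficient versus the relevant comparison correlations:
RF (methods 1·2): 0.86 vs {0.31, 0.26, 0.37, 0.34} → pass.
RF (methods 1·3): 0.62 vs {0.31, 0.20, 0.37, 0.17} → pass.
RF (methods 2·3): 0.64 vs {0.26, 0.20, 0.34, 0.17} → pass.
IM (methods 1·2): 0.55 vs {0.31, 0.26, 0.67, 0.42} → fail.
IM (methods 1·3): 0.56 vs {0.31, 0.20, 0.67, 0.42} → fail.
IM (methods 2·3): 0.33 vs {0.26, 0.20, 0.42, 0.42} → fail.
Per (methods 1·2): 0.48 vs {0.37, 0.34, 0.67, 0.42} → fail.
Per (methods 1·3): 0.36 vs {0.37, 0.17, 0.67, 0.42} → fail.
Per (methods 2·3): 0.31 vs {0.34, 0.17, 0.42, 0.42} → fail.
6 of 9 fail.

6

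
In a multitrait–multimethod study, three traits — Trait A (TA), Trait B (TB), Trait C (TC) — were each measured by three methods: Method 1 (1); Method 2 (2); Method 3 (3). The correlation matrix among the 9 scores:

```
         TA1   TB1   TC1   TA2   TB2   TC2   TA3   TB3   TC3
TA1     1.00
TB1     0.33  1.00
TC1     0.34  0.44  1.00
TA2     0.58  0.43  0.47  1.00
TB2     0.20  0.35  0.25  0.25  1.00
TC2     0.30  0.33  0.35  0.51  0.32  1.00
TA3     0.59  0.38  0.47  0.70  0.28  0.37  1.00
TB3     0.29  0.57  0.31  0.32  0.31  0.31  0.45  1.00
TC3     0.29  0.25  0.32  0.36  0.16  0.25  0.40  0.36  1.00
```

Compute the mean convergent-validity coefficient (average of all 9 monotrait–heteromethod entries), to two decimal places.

Convergent values: 0.58, 0.59, 0.70, 0.35, 0.57, 0.31, 0.35, 0.32, 0.25; mean = 4.02/9 = 0.45.

0.45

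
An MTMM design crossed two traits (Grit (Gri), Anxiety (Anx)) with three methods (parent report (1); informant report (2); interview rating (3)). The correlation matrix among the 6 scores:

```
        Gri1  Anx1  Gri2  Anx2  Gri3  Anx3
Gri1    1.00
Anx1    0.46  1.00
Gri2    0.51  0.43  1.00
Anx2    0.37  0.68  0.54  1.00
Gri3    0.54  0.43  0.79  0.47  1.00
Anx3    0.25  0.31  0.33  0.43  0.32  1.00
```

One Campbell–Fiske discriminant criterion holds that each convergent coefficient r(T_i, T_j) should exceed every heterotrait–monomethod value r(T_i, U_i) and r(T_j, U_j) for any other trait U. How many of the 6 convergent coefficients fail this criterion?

3

Checking each validity diagonal entry against its comparison values:
Gri (methods 1·2): 0.51 vs {0.46, 0.54} → fail.
Gri (methods 1·3): 0.54 vs {0.46, 0.32} → pass.
Gri (methods 2·3): 0.79 vs {0.54, 0.32} → pass.
Anx (methods 1·2): 0.68 vs {0.46, 0.54} → pass.
Anx (methods 1·3): 0.31 vs {0.46, 0.32} → fail.
Anx (methods 2·3): 0.43 vs {0.54, 0.32} → fail.
3 of 6 fail.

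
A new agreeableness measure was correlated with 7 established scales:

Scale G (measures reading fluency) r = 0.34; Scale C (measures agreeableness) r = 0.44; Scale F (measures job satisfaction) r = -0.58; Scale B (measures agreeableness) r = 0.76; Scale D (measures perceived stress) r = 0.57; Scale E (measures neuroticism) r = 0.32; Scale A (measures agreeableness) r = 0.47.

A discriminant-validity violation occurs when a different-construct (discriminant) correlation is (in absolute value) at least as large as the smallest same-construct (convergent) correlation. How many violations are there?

Convergent (same construct = agreeableness): Scale C, Scale B, Scale A.
Smallest convergent = 0.44. Discriminant |r|: 0.34, 0.58, 0.57, 0.32; count ≥ 0.44 → 2.

2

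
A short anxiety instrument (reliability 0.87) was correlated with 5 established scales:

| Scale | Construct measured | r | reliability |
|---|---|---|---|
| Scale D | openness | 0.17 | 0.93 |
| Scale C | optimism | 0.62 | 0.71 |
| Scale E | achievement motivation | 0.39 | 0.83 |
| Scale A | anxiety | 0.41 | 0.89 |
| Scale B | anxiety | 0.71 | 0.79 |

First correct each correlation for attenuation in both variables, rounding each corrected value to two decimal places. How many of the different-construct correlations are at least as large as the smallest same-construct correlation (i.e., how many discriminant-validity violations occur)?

Disattenuated r (r / √(r_scale · r_new)):
  Scale D (disc): 0.17 / √(0.93·0.87) = 0.19
  Scale C (disc): 0.62 / √(0.71·0.87) = 0.79
  Scale E (disc): 0.39 / √(0.83·0.87) = 0.46
  Scale A (conv): 0.41 / √(0.89·0.87) = 0.47
  Scale B (conv): 0.71 / √(0.79·0.87) = 0.86
Smallest convergent = 0.47. Discriminant values: 0.19, 0.79, 0.46; count ≥ 0.47 → 1.

1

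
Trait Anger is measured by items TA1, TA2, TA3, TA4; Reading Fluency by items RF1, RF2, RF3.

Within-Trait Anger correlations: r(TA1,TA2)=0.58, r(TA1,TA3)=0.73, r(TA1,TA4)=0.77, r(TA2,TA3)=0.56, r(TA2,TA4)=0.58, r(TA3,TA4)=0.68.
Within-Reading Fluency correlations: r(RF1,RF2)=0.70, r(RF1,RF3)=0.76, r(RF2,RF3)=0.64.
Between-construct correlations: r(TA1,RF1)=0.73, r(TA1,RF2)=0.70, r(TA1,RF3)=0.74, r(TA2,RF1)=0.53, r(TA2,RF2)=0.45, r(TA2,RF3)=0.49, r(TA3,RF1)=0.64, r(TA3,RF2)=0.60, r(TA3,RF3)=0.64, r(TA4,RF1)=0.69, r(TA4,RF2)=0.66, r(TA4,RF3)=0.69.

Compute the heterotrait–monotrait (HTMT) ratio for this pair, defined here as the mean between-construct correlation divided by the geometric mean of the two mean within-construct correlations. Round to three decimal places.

0.934

Mean between = 7.56/12 = 0.6300.
Mean within-TA = 3.90/6 = 0.6500; mean within-RF = 2.10/3 = 0.7000.
Geometric mean = √(0.6500 × 0.7000) = 0.6745.
HTMT = 0.6300 / 0.6745 = 0.934.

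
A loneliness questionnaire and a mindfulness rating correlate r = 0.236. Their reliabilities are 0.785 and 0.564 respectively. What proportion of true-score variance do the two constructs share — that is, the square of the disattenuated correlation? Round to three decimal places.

0.126

Disattenuated r = 0.236 / √(0.785 × 0.564) = 0.236 / 0.6654 = 0.3547.
Shared true-score variance = 0.3547² = 0.1258 ≈ 0.126.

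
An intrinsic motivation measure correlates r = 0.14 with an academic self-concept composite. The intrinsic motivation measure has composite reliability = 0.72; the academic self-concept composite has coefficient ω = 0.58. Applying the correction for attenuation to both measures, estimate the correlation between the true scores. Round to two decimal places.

r_true = r_obs / √(r_xx · r_yy) = 0.14 / √(0.72 × 0.58) = 0.14 / √0.4176 = 0.14 / 0.6462 ≈ 0.22.

0.22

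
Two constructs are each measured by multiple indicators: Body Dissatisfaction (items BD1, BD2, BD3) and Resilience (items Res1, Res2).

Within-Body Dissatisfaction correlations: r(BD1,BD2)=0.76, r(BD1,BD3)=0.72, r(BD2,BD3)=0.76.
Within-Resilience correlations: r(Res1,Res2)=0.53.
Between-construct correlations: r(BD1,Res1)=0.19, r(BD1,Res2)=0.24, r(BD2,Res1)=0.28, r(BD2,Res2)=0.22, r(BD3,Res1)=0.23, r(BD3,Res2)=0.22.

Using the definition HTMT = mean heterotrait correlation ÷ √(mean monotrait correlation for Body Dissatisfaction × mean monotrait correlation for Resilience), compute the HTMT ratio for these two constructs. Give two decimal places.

0.37

Between-construct mean = 1.38/6 = 0.2300.
Mean within-BD = 2.24/3 = 0.7467; mean within-Res = 0.53/1 = 0.5300.
Geometric mean = √(0.7467 × 0.5300) = 0.6291.
HTMT = 0.2300 / 0.6291 = 0.37.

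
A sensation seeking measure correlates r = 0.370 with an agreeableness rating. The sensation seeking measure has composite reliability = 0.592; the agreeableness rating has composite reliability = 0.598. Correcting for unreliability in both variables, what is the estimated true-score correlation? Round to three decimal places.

r_true = r_obs / √(r_xx · r_yy) = 0.370 / √(0.592 × 0.598) = 0.370 / √0.354016 = 0.370 / 0.5950 ≈ 0.622.

0.622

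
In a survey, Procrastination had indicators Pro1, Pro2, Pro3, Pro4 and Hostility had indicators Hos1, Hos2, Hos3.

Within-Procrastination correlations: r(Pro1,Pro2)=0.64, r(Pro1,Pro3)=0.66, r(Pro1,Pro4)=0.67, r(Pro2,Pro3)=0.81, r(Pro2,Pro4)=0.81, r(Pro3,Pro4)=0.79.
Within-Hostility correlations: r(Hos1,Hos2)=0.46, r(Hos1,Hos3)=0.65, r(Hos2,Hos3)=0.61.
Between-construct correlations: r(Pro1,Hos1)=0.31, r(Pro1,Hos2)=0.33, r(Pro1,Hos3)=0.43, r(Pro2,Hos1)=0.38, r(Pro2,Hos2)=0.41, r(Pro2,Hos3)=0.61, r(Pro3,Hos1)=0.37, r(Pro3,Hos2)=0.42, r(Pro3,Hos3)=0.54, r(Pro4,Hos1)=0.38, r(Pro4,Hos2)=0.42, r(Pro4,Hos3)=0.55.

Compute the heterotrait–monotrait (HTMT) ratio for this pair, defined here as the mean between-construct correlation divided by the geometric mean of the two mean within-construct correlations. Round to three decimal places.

0.663

Between-construct mean = 5.15/12 = 0.4292.
Mean within-Pro = 4.38/6 = 0.7300; mean within-Hos = 1.72/3 = 0.5733.
Geometric mean = √(0.7300 × 0.5733) = 0.6469.
HTMT = 0.4292 / 0.6469 = 0.663.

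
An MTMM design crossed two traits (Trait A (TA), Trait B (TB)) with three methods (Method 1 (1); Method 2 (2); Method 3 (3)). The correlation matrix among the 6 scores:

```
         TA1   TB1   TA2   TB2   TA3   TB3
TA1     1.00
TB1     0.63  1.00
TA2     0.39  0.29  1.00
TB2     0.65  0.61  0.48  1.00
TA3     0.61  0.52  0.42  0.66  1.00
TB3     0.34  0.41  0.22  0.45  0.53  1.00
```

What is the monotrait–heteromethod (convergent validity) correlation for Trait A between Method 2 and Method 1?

Same trait (TA), different methods: r(TA2, TA1) = 0.39.

0.39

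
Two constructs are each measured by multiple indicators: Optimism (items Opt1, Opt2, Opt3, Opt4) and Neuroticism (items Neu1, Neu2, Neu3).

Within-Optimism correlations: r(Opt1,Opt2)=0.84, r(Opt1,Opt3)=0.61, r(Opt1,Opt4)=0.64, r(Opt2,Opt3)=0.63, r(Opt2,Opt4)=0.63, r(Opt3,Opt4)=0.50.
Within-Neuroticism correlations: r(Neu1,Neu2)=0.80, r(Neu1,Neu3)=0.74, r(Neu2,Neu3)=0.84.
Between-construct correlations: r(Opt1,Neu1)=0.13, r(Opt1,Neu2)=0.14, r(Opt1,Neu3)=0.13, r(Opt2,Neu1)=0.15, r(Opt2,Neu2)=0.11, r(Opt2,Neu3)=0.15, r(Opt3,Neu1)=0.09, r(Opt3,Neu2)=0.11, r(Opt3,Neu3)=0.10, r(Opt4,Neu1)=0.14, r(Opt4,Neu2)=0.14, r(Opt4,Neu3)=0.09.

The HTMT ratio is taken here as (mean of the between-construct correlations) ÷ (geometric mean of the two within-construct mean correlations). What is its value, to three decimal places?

Mean heterotrait r = 1.48/12 = 0.1233.
Mean within-Opt = 3.85/6 = 0.6417; mean within-Neu = 2.38/3 = 0.7933.
Geometric mean = √(0.6417 × 0.7933) = 0.7135.
HTMT = 0.1233 / 0.7135 = 0.173.

0.173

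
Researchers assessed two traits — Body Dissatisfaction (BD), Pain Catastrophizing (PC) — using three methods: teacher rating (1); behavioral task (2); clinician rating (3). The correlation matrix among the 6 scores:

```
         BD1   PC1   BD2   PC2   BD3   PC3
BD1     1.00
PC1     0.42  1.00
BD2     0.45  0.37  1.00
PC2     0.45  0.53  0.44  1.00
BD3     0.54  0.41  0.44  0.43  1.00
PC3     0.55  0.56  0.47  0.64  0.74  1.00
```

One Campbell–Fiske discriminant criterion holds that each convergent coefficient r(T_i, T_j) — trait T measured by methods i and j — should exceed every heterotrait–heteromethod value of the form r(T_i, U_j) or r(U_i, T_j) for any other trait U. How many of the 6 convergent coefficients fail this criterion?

Checking each validity diagonal entry against its comparison values:
BD (methods 1·2): 0.45 vs {0.45, 0.37} → fail.
BD (methods 1·3): 0.54 vs {0.55, 0.41} → fail.
BD (methods 2·3): 0.44 vs {0.47, 0.43} → fail.
PC (methods 1·2): 0.53 vs {0.37, 0.45} → pass.
PC (methods 1·3): 0.56 vs {0.41, 0.55} → pass.
PC (methods 2·3): 0.64 vs {0.43, 0.47} → pass.
3 of 6 fail.

3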